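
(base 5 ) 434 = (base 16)77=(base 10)119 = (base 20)5j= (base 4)1313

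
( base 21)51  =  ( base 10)106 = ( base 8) 152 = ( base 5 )411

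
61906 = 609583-547677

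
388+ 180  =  568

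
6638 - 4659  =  1979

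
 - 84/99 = -28/33 = -  0.85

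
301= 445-144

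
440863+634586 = 1075449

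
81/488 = 81/488 = 0.17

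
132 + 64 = 196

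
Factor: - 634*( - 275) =174350   =  2^1 * 5^2 * 11^1*317^1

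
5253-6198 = -945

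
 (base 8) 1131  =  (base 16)259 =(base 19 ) 1CC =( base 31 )JC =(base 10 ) 601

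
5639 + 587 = 6226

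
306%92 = 30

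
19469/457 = 42 + 275/457 = 42.60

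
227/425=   227/425 = 0.53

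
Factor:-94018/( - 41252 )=47009/20626 = 2^(-1 )*29^1*1621^1 * 10313^( - 1 )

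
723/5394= 241/1798 = 0.13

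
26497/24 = 1104 + 1/24 = 1104.04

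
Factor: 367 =367^1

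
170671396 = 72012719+98658677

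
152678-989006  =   - 836328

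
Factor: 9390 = 2^1*3^1*5^1 * 313^1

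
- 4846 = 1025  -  5871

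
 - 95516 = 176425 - 271941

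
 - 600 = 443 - 1043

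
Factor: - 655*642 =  - 2^1*3^1*5^1*107^1*131^1 = -420510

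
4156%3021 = 1135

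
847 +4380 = 5227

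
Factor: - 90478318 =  - 2^1*7^1*17^1*29^1*13109^1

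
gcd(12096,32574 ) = 6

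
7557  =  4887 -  - 2670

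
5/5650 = 1/1130 = 0.00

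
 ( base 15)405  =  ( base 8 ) 1611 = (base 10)905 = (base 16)389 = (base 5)12110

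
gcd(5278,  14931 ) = 7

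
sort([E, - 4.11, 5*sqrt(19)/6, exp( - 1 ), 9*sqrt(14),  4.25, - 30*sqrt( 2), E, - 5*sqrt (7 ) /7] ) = [ - 30*sqrt(2),  -  4.11, - 5*sqrt( 7) /7 , exp( - 1 ), E, E,5*sqrt( 19)/6, 4.25, 9 *sqrt(  14) ]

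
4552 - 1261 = 3291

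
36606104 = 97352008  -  60745904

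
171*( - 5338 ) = -912798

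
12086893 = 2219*5447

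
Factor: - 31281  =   - 3^1*10427^1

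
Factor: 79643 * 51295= 4085287685 = 5^1*73^1 * 1091^1 * 10259^1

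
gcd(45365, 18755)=5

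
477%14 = 1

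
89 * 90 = 8010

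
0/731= 0 = 0.00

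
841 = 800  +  41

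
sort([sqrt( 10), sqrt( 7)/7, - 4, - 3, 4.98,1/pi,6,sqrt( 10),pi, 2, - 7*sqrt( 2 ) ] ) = [ - 7* sqrt( 2), - 4, - 3,1/pi,sqrt( 7)/7, 2,pi,sqrt( 10 ), sqrt( 10),4.98,6 ] 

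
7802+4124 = 11926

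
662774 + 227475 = 890249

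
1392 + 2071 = 3463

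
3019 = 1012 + 2007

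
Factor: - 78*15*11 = -12870 = -  2^1*3^2 * 5^1 * 11^1 *13^1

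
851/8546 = 851/8546= 0.10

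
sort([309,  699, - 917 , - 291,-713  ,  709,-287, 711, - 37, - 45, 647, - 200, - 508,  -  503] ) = [ - 917, - 713, - 508,-503, - 291,-287, - 200, - 45, - 37, 309,647, 699, 709, 711 ] 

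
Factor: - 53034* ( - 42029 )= 2228965986 = 2^1*3^1*13^1*53^1*61^1*8839^1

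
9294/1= 9294  =  9294.00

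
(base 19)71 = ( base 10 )134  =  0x86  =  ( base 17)7F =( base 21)68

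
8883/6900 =1 + 661/2300= 1.29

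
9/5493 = 3/1831 = 0.00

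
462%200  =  62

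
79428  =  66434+12994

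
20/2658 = 10/1329 = 0.01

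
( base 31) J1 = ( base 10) 590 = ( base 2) 1001001110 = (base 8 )1116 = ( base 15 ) 295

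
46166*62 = 2862292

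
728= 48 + 680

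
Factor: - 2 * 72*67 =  - 9648 = - 2^4*3^2*67^1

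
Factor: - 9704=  - 2^3 * 1213^1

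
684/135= 76/15 = 5.07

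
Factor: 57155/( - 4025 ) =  - 5^ ( - 1)*71^1 = -71/5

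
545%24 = 17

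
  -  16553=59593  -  76146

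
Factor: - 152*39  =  -5928 = -2^3*3^1 *13^1*19^1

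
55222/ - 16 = - 27611/8 = - 3451.38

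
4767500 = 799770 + 3967730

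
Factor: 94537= 17^1 * 67^1*83^1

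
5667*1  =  5667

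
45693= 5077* 9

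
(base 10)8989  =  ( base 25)E9E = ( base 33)88D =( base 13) 4126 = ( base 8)21435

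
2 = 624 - 622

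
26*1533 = 39858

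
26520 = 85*312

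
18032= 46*392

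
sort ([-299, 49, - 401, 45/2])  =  [ - 401, - 299, 45/2,49]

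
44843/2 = 44843/2 = 22421.50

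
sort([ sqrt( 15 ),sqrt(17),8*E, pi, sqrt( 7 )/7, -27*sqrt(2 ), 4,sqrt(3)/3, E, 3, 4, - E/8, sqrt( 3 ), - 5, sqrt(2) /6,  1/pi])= [ - 27*sqrt(2), - 5, - E/8, sqrt ( 2) /6, 1/pi,sqrt ( 7 )/7, sqrt( 3)/3, sqrt(3 ),  E, 3, pi, sqrt( 15),4, 4, sqrt( 17), 8*E ]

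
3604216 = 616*5851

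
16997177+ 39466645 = 56463822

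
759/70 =759/70 = 10.84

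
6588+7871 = 14459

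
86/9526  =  43/4763 = 0.01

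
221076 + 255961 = 477037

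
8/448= 1/56 =0.02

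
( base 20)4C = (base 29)35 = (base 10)92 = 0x5c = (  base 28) 38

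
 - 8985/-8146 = 8985/8146 = 1.10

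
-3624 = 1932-5556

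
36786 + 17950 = 54736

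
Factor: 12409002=2^1*3^2 * 689389^1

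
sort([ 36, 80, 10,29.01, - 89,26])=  [ - 89, 10, 26,29.01,36, 80]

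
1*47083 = 47083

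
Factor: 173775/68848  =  525/208= 2^(  -  4 )* 3^1*5^2*7^1*13^( - 1)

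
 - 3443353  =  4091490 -7534843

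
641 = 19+622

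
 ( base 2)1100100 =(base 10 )100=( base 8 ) 144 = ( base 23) 48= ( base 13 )79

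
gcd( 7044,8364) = 12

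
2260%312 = 76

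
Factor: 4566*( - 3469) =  -2^1*3^1*761^1*3469^1 = - 15839454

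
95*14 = 1330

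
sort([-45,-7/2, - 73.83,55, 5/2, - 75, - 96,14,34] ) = [ - 96, - 75, - 73.83,- 45, -7/2,5/2 , 14,34, 55 ]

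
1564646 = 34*46019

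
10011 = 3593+6418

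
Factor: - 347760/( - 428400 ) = 3^1*5^(-1)*17^( - 1) * 23^1 = 69/85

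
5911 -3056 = 2855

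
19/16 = 1 + 3/16=1.19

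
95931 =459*209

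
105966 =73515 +32451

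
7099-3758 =3341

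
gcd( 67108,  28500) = 76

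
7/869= 7/869 = 0.01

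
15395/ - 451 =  - 35 + 390/451= - 34.14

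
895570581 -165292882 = 730277699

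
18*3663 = 65934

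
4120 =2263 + 1857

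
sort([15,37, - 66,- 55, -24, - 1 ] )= [ - 66, - 55, - 24, - 1,  15, 37]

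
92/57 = 92/57 = 1.61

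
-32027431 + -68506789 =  - 100534220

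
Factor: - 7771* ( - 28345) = 220268995 =5^1 * 19^1*409^1*5669^1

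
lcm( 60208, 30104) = 60208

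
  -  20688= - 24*862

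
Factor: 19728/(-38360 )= - 18/35 = -2^1*3^2*5^(-1 )*7^(-1 )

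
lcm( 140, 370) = 5180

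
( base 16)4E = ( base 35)28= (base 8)116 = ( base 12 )66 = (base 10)78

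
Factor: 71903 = 13^1*5531^1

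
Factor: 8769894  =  2^1*3^1 * 7^1 * 208807^1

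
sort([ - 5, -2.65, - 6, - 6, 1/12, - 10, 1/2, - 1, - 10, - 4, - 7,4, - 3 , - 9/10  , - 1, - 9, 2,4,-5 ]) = [ - 10, - 10, - 9, - 7,- 6, - 6, - 5, - 5,-4,-3, - 2.65, - 1, - 1 , - 9/10, 1/12, 1/2 , 2, 4,4] 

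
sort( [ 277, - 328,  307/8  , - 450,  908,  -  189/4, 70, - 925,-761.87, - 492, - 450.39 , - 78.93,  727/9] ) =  [ - 925, - 761.87, - 492, - 450.39,-450, - 328, - 78.93, - 189/4,  307/8,70,  727/9,277,908]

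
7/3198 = 7/3198 = 0.00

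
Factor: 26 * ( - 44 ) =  - 1144 = - 2^3 * 11^1*13^1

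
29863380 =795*37564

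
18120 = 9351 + 8769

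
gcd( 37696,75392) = 37696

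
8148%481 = 452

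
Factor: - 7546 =-2^1*7^3*  11^1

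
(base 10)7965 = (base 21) i16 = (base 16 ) 1f1d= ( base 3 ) 101221000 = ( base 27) AP0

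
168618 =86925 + 81693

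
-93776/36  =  -23444/9= - 2604.89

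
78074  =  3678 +74396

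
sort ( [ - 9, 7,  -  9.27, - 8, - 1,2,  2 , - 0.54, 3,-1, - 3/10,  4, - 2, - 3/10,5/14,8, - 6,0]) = [ - 9.27,-9,-8, - 6, - 2,- 1, - 1, - 0.54,-3/10, - 3/10,0,5/14, 2, 2,3,4, 7,  8 ]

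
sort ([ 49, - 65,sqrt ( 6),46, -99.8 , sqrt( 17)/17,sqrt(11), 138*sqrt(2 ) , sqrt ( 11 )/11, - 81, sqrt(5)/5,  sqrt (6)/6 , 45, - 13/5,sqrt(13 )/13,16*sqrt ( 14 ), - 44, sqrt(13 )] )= [ - 99.8, - 81, - 65, - 44, - 13/5 , sqrt(17 )/17,sqrt(13)/13 , sqrt( 11)/11,  sqrt(6 )/6, sqrt( 5 ) /5 , sqrt( 6 ), sqrt ( 11 ) , sqrt( 13), 45 , 46, 49,16*sqrt( 14) , 138 * sqrt(2 ) ] 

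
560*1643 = 920080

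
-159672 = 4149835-4309507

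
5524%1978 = 1568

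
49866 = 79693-29827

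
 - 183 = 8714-8897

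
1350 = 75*18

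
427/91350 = 61/13050 = 0.00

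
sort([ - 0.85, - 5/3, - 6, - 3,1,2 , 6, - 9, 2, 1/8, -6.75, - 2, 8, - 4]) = [ - 9, - 6.75, - 6, - 4 , - 3, -2 ,  -  5/3, - 0.85 , 1/8 , 1,  2,2 , 6, 8]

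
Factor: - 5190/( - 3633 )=10/7 = 2^1*5^1 * 7^(-1)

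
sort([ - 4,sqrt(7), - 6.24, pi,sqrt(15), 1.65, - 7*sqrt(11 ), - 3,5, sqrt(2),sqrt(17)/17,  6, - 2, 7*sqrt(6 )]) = [-7*sqrt( 11), - 6.24, - 4, - 3, - 2, sqrt( 17 )/17, sqrt(2) , 1.65, sqrt( 7 ), pi, sqrt( 15), 5, 6, 7*sqrt( 6 )] 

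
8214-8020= 194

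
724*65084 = 47120816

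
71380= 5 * 14276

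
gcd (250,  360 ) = 10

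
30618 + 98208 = 128826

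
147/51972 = 49/17324 = 0.00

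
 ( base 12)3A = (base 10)46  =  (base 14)34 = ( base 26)1k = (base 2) 101110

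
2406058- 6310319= - 3904261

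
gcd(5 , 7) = 1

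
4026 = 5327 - 1301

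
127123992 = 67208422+59915570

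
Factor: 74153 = 29^1 * 2557^1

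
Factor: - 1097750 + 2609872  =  1512122 = 2^1  *73^1*10357^1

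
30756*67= 2060652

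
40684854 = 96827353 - 56142499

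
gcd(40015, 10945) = 5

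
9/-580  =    -  1+571/580 = -0.02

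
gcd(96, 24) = 24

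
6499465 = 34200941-27701476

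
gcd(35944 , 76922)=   2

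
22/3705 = 22/3705 = 0.01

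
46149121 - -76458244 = 122607365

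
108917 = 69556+39361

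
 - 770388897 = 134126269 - 904515166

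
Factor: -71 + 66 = -5^1=-  5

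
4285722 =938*4569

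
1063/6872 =1063/6872= 0.15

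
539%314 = 225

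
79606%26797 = 26012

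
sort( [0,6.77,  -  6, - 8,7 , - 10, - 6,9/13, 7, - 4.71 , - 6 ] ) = [ - 10 , - 8 ,  -  6, - 6, - 6, - 4.71,0,9/13, 6.77, 7, 7 ]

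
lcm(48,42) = 336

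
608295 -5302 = 602993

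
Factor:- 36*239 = -8604 = - 2^2*3^2* 239^1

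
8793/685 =8793/685 = 12.84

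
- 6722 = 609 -7331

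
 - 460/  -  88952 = 115/22238=0.01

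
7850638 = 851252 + 6999386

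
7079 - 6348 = 731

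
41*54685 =2242085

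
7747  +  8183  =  15930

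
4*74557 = 298228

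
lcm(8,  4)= 8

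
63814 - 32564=31250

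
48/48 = 1 = 1.00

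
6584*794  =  5227696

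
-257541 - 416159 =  - 673700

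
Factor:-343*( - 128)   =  43904 = 2^7*7^3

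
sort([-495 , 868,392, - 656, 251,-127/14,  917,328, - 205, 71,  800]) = [ - 656  ,-495, - 205, - 127/14,71, 251,328, 392,800 , 868, 917 ]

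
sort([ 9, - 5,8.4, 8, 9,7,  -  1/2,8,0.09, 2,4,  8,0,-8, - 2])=[ - 8, - 5, - 2, - 1/2 , 0,0.09, 2,4, 7,8,8,8,  8.4,  9,9]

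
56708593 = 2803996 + 53904597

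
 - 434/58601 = -1 + 58167/58601 = -0.01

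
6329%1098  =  839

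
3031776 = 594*5104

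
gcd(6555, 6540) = 15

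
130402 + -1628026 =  - 1497624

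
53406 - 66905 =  -13499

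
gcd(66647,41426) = 7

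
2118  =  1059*2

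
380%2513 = 380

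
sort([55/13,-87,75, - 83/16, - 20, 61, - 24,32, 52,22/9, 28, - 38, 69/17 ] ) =[-87, - 38, - 24, - 20, - 83/16,22/9, 69/17 , 55/13, 28,  32,52,  61,75] 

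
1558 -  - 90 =1648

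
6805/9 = 6805/9 = 756.11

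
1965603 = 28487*69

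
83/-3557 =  - 83/3557  =  - 0.02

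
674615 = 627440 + 47175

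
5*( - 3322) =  - 16610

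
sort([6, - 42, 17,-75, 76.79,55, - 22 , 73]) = [ - 75,-42,  -  22,6, 17, 55, 73, 76.79] 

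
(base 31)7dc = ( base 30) 7S2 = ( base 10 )7142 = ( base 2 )1101111100110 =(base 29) 8e8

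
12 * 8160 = 97920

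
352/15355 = 352/15355 = 0.02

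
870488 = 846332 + 24156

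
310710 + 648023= 958733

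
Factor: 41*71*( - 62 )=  - 2^1*31^1*41^1*71^1 =- 180482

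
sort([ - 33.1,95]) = [ - 33.1 , 95]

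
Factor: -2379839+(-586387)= - 2966226 = - 2^1*3^1*43^1*11497^1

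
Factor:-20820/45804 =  - 5^1 *11^( -1) = -5/11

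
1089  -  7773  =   - 6684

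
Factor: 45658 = 2^1*37^1*617^1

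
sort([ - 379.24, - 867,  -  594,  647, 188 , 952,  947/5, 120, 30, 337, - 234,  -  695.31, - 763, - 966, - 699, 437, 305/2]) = [ - 966,  -  867, -763,  -  699 , - 695.31 ,-594, - 379.24, - 234,30,  120,305/2, 188, 947/5,337,437  ,  647,952 ] 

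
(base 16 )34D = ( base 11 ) 6a9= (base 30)S5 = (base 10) 845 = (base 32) qd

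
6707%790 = 387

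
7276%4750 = 2526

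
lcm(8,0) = 0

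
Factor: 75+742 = 817 = 19^1*43^1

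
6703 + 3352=10055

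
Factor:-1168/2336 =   -  1/2 = - 2^( - 1 ) 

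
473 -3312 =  - 2839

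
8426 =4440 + 3986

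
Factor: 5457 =3^1*17^1*107^1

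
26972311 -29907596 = -2935285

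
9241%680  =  401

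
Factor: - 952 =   -  2^3*7^1*17^1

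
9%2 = 1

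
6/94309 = 6/94309 = 0.00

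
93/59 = 1 + 34/59 =1.58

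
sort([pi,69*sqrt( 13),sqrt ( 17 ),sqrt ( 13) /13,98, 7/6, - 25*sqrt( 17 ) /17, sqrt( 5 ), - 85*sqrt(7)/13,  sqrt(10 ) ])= [ - 85*sqrt( 7)/13,-25*sqrt( 17)/17,sqrt(13)/13,7/6,sqrt(5 ), pi,sqrt( 10), sqrt( 17), 98,69*sqrt(13 )]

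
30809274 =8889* 3466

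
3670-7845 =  - 4175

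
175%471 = 175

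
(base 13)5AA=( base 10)985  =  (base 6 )4321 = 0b1111011001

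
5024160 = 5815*864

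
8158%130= 98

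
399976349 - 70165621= 329810728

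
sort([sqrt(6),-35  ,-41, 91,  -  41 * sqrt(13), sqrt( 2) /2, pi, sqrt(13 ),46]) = [ -41 * sqrt( 13), - 41,  -  35,sqrt( 2 ) /2, sqrt(6)  ,  pi, sqrt(13),46,  91 ]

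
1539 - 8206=-6667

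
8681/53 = 8681/53 = 163.79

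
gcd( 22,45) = 1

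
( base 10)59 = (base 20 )2J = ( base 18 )35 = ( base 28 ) 23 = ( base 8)73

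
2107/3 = 702 + 1/3 = 702.33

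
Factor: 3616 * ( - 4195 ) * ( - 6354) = 96384588480 = 2^6*3^2*5^1*113^1*353^1 * 839^1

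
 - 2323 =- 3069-  -  746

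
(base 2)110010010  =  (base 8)622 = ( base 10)402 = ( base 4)12102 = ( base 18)146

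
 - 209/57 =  - 4 + 1/3 =- 3.67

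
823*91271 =75116033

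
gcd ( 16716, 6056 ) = 4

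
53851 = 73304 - 19453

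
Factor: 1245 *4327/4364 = 5387115/4364 = 2^(  -  2)* 3^1*5^1 * 83^1*1091^( - 1) * 4327^1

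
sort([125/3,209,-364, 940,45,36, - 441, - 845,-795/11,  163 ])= [-845,-441,  -  364, - 795/11,36,125/3, 45,163 , 209,940]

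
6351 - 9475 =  - 3124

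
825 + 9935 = 10760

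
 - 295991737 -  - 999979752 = 703988015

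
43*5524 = 237532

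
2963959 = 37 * 80107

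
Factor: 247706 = 2^1*123853^1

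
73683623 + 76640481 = 150324104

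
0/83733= 0 = 0.00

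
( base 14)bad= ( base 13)1088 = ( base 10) 2309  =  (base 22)4gl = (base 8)4405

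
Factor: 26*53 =1378 =2^1*13^1 *53^1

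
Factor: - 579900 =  - 2^2*3^1*5^2*1933^1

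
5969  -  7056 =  - 1087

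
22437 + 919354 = 941791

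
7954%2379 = 817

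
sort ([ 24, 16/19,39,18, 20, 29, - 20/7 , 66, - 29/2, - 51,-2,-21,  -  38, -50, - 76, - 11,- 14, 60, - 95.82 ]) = [ - 95.82 ,- 76,-51, - 50 , - 38, - 21,-29/2,-14, - 11, - 20/7, - 2, 16/19  ,  18,20, 24,29,39,  60, 66]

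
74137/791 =10591/113 = 93.73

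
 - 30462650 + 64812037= 34349387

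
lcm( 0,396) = 0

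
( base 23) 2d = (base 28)23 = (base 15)3e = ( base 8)73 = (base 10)59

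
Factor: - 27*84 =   -  2268 = - 2^2*3^4*7^1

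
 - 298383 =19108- 317491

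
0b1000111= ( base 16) 47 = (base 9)78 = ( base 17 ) 43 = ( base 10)71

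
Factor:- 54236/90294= - 2^1*3^ ( - 1 )*7^1*13^1*101^(-1) = - 182/303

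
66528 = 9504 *7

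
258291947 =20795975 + 237495972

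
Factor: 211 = 211^1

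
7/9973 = 7/9973  =  0.00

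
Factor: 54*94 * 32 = 2^7*3^3*47^1 =162432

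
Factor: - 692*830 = -2^3*5^1*83^1*173^1 = -574360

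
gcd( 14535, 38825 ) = 5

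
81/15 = 27/5 = 5.40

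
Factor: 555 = 3^1*5^1*37^1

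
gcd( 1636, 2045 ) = 409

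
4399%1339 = 382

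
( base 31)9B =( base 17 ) 101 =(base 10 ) 290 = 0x122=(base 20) EA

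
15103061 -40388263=  -  25285202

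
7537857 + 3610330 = 11148187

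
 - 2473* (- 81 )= 200313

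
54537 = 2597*21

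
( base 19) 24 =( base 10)42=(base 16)2a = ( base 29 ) 1d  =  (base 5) 132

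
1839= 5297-3458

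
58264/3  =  19421 + 1/3= 19421.33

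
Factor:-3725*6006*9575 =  - 2^1 * 3^1*5^4*7^1*11^1*13^1*149^1*383^1 =- 214215251250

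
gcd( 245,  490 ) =245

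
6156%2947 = 262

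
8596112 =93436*92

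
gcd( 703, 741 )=19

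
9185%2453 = 1826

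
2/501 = 2/501 = 0.00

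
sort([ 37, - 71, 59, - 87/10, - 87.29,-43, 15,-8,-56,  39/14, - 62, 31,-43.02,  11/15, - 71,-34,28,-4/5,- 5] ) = [-87.29,-71,- 71,-62, - 56,-43.02,  -  43, - 34,-87/10,  -  8 ,-5, - 4/5 , 11/15,  39/14,  15,  28,31, 37,59]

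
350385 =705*497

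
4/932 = 1/233=0.00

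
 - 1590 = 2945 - 4535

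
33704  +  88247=121951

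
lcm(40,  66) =1320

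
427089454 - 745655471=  -318566017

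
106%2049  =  106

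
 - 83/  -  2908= 83/2908 = 0.03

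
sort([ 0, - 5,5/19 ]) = [ - 5,0, 5/19]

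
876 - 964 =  - 88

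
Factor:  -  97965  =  -3^2 * 5^1 * 7^1*311^1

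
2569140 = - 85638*(-30)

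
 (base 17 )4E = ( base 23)3D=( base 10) 82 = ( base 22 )3g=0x52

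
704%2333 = 704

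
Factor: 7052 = 2^2  *41^1*43^1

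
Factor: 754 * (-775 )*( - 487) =2^1*5^2*13^1*29^1* 31^1*487^1 = 284578450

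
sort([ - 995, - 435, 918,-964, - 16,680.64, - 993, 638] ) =[-995,- 993, - 964, - 435, - 16,638,680.64,  918 ]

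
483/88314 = 161/29438 = 0.01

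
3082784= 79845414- 76762630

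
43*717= 30831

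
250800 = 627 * 400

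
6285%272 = 29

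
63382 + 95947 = 159329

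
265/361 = 265/361   =  0.73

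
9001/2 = 9001/2 = 4500.50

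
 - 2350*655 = -1539250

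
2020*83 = 167660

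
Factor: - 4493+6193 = 1700= 2^2*5^2*17^1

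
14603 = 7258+7345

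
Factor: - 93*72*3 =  - 20088 =-  2^3*3^4*31^1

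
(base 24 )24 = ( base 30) 1M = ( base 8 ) 64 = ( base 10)52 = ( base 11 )48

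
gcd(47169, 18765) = 27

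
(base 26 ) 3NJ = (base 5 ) 41040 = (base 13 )1286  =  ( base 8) 5125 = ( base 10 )2645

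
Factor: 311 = 311^1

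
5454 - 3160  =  2294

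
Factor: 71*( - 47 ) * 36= - 2^2*3^2*47^1*71^1  =  -120132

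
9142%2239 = 186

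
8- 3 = 5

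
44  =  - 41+85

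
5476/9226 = 2738/4613 = 0.59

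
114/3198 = 19/533 = 0.04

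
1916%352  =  156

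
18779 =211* 89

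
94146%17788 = 5206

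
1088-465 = 623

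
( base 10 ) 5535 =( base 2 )1010110011111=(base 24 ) 9ef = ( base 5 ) 134120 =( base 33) 52O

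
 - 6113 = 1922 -8035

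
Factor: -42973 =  - 7^2*877^1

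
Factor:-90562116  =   - 2^2*3^1*2267^1*3329^1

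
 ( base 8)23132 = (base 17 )1gg9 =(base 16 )265A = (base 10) 9818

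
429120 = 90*4768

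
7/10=7/10 = 0.70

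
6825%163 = 142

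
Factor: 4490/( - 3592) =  - 5/4 = - 2^(-2)*5^1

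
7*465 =3255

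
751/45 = 751/45 = 16.69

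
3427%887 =766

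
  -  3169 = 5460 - 8629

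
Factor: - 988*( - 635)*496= 311180480 = 2^6*5^1*13^1* 19^1*31^1 * 127^1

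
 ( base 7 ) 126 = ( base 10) 69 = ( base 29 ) 2b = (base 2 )1000101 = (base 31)27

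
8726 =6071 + 2655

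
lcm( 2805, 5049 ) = 25245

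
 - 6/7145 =  -  1+7139/7145 = - 0.00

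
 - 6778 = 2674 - 9452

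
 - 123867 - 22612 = - 146479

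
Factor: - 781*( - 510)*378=2^2 * 3^4 * 5^1*7^1*11^1*17^1 * 71^1 = 150561180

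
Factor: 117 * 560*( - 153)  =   - 2^4*3^4*5^1 * 7^1*13^1*  17^1 =- 10024560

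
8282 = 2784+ 5498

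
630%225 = 180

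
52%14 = 10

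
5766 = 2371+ 3395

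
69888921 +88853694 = 158742615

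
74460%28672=17116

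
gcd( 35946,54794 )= 2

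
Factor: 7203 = 3^1*7^4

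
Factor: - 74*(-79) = 5846 = 2^1*37^1*79^1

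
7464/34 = 219 + 9/17 = 219.53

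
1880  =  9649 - 7769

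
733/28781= 733/28781 = 0.03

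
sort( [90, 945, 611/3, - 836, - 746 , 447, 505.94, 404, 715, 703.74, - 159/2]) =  [ - 836, - 746,  -  159/2,90, 611/3 , 404,447, 505.94, 703.74,  715, 945]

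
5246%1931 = 1384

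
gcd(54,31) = 1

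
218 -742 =-524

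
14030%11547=2483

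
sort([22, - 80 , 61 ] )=[- 80,22,61 ] 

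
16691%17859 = 16691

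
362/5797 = 362/5797  =  0.06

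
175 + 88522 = 88697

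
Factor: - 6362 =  -2^1 * 3181^1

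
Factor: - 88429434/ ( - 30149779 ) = 2^1*3^1*11^( - 1)*23^1*640793^1*2740889^ (-1)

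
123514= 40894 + 82620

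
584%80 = 24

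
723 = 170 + 553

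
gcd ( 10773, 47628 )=567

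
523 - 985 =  -462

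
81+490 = 571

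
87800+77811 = 165611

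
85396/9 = 85396/9=9488.44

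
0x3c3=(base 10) 963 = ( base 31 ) 102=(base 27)18I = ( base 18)2H9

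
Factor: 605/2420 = 2^(  -  2 )  =  1/4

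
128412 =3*42804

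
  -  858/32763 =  -286/10921=- 0.03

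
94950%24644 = 21018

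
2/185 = 2/185 =0.01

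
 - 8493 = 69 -8562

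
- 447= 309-756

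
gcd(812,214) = 2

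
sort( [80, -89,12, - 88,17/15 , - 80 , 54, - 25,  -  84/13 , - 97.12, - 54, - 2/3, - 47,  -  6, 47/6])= [ - 97.12,-89,-88 , - 80,-54, - 47,-25, - 84/13, - 6, - 2/3,  17/15 , 47/6,12, 54,80]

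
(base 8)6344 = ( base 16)ce4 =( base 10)3300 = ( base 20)850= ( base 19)92D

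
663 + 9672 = 10335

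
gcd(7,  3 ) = 1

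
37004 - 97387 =-60383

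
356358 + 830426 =1186784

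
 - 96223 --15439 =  - 80784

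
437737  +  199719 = 637456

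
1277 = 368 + 909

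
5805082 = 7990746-2185664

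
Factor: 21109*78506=1657183154  =  2^1*11^1*17^1*19^1*101^1*2309^1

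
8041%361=99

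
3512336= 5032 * 698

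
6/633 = 2/211 = 0.01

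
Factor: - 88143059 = -1187^1*74257^1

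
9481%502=445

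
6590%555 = 485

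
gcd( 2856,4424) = 56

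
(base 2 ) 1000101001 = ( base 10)553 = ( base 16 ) 229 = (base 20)17d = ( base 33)GP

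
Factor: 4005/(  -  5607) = -5^1 * 7^( - 1 )=- 5/7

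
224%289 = 224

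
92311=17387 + 74924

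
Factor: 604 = 2^2*151^1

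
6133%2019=76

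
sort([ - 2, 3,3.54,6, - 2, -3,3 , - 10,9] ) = [-10, - 3, -2, - 2,3 , 3, 3.54,6,9]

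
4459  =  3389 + 1070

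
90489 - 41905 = 48584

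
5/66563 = 5/66563 = 0.00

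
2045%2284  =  2045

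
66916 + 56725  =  123641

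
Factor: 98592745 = 5^1*19718549^1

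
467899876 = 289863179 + 178036697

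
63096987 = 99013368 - 35916381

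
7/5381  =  7/5381 = 0.00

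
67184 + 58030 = 125214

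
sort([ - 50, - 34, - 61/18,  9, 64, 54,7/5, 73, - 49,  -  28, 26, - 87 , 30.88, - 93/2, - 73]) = [ - 87, -73, - 50, - 49,-93/2,  -  34, - 28, - 61/18,7/5,9,26 , 30.88,54,  64, 73 ]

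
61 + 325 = 386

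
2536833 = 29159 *87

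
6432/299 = 21 + 153/299=   21.51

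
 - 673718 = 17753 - 691471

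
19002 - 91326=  - 72324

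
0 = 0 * 1771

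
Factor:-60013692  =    -  2^2*3^2 * 1667047^1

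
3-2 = 1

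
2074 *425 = 881450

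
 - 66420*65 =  - 4317300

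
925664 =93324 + 832340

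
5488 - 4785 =703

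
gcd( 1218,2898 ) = 42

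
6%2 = 0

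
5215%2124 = 967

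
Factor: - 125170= -2^1 * 5^1*12517^1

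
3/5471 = 3/5471=0.00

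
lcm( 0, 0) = 0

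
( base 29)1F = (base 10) 44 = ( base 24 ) 1k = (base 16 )2C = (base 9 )48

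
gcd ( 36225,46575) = 5175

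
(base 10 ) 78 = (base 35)28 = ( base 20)3i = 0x4e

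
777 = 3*259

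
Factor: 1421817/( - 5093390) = -2^( - 1 )*3^1*5^( - 1 )*47^( - 1)*10837^( - 1 ) * 473939^1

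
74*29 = 2146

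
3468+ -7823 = - 4355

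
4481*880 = 3943280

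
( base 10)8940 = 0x22ec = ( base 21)k5f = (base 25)E7F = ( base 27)c73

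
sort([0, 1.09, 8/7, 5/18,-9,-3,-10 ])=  [ - 10, - 9, - 3, 0, 5/18, 1.09,8/7 ]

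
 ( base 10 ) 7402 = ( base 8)16352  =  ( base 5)214102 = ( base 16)1cea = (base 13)34a5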